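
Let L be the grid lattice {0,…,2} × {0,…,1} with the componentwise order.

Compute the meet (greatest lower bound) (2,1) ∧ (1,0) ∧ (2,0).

(1,0)

Common lower bounds of {(2,1), (1,0), (2,0)}: (0,0), (1,0).
The greatest among these is (1,0).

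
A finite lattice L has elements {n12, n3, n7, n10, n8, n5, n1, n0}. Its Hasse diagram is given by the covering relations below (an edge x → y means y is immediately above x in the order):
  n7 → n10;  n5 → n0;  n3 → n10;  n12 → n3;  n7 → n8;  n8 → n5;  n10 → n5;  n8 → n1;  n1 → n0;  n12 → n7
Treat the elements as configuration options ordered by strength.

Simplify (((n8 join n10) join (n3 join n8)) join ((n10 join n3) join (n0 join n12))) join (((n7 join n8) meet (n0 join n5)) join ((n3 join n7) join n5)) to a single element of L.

n0

n8 ∨ n10 = n5
n3 ∨ n8 = n5
n5 ∨ n5 = n5
n10 ∨ n3 = n10
n0 ∨ n12 = n0
n10 ∨ n0 = n0
n5 ∨ n0 = n0
n7 ∨ n8 = n8
n0 ∨ n5 = n0
n8 ∧ n0 = n8
n3 ∨ n7 = n10
n10 ∨ n5 = n5
n8 ∨ n5 = n5
n0 ∨ n5 = n0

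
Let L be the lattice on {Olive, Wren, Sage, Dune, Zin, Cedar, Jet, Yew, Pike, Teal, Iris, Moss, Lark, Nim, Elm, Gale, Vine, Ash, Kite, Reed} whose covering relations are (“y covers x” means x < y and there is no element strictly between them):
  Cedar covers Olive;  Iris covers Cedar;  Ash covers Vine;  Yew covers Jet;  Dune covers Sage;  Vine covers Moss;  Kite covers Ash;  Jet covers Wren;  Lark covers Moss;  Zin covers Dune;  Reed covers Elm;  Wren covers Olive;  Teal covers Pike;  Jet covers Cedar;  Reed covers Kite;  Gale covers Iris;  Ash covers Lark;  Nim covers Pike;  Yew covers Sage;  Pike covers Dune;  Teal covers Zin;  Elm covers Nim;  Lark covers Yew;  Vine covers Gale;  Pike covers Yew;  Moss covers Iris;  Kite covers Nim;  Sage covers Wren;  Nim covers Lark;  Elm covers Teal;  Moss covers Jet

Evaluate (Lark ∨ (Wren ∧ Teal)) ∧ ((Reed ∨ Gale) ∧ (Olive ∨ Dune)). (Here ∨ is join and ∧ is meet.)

Sage

Wren ∧ Teal = Wren
Lark ∨ Wren = Lark
Reed ∨ Gale = Reed
Olive ∨ Dune = Dune
Reed ∧ Dune = Dune
Lark ∧ Dune = Sage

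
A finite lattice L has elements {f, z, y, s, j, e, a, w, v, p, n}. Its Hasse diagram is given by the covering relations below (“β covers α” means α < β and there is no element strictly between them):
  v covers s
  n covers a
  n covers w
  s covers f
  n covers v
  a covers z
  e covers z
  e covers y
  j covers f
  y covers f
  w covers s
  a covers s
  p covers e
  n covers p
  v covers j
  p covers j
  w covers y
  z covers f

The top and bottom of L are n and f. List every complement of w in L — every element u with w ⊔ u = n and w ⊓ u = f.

Need u with w ∨ u = n and w ∧ u = f.
Checking each element gives: j, z.

j, z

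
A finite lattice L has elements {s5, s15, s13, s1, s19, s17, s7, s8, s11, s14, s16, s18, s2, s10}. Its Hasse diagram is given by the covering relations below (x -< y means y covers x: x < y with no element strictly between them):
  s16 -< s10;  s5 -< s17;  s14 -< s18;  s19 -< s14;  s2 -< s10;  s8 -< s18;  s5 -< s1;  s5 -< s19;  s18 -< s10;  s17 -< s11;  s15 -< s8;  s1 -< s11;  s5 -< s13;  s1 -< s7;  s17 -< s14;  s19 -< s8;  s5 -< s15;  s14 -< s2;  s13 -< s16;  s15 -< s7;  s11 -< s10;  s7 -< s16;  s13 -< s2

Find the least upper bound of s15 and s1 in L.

s7

Common upper bounds of {s15, s1}: s10, s16, s7.
The least among these is s7.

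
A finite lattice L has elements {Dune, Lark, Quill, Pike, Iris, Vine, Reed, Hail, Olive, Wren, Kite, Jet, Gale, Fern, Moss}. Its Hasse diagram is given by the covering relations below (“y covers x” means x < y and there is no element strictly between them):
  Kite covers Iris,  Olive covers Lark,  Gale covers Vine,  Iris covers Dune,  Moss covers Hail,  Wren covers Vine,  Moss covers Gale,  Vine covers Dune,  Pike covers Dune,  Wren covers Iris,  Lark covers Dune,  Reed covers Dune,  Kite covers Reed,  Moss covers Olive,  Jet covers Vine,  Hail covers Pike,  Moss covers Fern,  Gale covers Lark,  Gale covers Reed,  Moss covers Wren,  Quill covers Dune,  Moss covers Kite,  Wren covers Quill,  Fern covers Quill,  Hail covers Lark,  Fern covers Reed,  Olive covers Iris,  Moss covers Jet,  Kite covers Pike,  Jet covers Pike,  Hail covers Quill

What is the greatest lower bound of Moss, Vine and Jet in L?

Common lower bounds of {Moss, Vine, Jet}: Dune, Vine.
The greatest among these is Vine.

Vine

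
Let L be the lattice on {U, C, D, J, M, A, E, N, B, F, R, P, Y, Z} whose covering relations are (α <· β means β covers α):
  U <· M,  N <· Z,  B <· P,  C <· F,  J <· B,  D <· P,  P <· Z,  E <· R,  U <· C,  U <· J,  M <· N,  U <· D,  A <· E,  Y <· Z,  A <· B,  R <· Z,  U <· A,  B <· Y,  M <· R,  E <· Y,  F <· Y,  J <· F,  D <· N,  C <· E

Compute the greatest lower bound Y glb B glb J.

Common lower bounds of {Y, B, J}: J, U.
The greatest among these is J.

J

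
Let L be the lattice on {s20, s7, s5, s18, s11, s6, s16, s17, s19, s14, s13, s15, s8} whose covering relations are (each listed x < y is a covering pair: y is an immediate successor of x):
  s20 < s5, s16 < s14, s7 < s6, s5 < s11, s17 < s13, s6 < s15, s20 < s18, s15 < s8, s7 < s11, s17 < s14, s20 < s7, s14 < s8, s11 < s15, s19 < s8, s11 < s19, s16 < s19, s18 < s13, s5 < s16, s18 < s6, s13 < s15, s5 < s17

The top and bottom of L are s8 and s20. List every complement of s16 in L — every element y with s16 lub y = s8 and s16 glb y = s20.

s18, s6

Need y with s16 ∨ y = s8 and s16 ∧ y = s20.
Checking each element gives: s18, s6.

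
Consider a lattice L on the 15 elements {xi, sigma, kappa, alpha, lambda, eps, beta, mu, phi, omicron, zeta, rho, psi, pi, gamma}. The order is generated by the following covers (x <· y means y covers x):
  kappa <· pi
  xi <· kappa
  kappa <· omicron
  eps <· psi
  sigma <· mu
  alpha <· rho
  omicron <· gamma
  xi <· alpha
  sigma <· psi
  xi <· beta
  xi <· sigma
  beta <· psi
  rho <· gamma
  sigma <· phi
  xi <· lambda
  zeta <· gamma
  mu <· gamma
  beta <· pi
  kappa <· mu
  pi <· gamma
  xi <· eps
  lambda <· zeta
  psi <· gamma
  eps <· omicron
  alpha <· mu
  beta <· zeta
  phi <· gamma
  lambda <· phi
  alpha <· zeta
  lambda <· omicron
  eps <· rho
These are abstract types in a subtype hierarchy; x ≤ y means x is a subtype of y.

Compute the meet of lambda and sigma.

Common lower bounds of {lambda, sigma}: xi.
The greatest among these is xi.

xi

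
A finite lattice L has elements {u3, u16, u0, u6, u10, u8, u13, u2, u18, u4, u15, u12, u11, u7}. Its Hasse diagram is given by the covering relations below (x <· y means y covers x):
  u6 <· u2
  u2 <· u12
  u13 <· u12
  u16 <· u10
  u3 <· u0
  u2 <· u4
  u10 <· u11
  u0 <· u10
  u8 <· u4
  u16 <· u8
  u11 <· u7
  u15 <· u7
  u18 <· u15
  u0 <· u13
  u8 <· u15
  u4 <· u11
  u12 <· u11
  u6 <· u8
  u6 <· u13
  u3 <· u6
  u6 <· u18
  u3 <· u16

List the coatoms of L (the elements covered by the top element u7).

u11, u15

The coatoms are exactly the elements covered by u7: u11, u15.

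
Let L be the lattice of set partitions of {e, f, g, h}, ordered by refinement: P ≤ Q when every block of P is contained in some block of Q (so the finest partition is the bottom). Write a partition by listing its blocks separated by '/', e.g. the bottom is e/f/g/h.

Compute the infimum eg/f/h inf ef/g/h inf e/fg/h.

e/f/g/h

The meet (common refinement) of eg/f/h, ef/g/h, e/fg/h intersects blocks pairwise, giving e/f/g/h.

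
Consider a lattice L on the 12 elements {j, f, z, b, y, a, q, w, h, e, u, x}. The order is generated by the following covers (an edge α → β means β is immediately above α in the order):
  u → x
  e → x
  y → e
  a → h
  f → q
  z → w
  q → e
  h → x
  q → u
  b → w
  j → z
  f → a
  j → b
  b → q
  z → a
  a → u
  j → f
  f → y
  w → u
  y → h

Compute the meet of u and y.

f

Common lower bounds of {u, y}: f, j.
The greatest among these is f.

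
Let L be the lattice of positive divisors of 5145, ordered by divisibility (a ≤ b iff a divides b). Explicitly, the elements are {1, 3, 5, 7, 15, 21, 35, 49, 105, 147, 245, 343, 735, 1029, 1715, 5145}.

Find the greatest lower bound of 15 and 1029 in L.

3

Common lower bounds of {15, 1029}: 1, 3.
The greatest among these is 3.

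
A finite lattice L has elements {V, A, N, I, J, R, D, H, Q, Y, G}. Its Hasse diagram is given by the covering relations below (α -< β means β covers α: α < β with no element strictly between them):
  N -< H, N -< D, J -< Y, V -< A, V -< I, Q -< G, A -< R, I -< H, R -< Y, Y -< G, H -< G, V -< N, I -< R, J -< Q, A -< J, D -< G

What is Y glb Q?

Common lower bounds of {Y, Q}: A, J, V.
The greatest among these is J.

J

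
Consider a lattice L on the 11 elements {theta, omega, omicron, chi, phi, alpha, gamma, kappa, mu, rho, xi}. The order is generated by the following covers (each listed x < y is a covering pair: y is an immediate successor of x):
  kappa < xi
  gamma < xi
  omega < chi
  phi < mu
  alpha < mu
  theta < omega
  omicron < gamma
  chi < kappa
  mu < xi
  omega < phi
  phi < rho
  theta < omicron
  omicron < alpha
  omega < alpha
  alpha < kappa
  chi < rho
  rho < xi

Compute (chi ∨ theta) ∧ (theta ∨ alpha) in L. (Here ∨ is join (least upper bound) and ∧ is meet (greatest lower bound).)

omega

chi ∨ theta = chi
theta ∨ alpha = alpha
chi ∧ alpha = omega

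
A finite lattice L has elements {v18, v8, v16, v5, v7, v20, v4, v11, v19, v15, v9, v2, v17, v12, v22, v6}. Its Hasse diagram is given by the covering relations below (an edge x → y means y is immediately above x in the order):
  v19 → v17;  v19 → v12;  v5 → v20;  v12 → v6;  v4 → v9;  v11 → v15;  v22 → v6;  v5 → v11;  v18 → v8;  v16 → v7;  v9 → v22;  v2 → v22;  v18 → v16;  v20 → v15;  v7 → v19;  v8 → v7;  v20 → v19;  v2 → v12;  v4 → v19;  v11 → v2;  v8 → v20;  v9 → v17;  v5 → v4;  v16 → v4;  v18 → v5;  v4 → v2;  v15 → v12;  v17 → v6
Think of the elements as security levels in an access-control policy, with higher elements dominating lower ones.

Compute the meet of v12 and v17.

v19

Common lower bounds of {v12, v17}: v16, v18, v19, v20, v4, v5, v7, v8.
The greatest among these is v19.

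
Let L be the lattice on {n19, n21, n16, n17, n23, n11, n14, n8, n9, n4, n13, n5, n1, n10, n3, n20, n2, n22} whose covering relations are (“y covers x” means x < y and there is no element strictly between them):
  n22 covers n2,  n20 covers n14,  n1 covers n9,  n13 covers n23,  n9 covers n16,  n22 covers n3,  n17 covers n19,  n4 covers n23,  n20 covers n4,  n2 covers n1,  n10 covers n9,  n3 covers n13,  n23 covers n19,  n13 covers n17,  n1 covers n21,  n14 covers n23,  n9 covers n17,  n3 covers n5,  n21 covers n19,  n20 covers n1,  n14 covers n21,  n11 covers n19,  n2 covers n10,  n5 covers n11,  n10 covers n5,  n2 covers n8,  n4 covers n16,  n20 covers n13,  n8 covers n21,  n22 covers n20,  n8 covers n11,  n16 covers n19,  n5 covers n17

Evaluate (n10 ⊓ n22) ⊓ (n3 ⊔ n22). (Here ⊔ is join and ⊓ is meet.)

n10

n10 ∧ n22 = n10
n3 ∨ n22 = n22
n10 ∧ n22 = n10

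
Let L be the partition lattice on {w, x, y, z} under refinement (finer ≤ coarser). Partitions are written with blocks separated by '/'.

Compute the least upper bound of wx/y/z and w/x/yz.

The join of wx/y/z and w/x/yz merges any blocks that overlap across the partitions, giving wx/yz.

wx/yz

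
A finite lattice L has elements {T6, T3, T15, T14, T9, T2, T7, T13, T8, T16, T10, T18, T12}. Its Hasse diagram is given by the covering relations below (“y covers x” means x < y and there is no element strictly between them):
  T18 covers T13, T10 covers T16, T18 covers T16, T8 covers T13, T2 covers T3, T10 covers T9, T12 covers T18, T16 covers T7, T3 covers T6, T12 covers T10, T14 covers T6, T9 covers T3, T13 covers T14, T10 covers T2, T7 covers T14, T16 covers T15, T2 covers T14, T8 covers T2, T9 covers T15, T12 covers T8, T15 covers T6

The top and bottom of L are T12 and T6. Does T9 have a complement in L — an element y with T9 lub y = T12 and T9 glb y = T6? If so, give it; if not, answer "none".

Need y with T9 ∨ y = T12 and T9 ∧ y = T6.
Checking each element gives: T13.

T13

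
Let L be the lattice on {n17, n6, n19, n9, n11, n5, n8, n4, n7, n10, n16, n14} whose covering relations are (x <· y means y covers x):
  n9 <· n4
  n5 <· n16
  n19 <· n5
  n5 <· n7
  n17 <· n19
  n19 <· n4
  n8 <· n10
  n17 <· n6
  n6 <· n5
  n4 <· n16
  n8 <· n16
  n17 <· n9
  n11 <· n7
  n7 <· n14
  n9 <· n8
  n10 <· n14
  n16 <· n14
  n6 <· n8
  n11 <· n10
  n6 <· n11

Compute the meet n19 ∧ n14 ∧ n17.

n17

Common lower bounds of {n19, n14, n17}: n17.
The greatest among these is n17.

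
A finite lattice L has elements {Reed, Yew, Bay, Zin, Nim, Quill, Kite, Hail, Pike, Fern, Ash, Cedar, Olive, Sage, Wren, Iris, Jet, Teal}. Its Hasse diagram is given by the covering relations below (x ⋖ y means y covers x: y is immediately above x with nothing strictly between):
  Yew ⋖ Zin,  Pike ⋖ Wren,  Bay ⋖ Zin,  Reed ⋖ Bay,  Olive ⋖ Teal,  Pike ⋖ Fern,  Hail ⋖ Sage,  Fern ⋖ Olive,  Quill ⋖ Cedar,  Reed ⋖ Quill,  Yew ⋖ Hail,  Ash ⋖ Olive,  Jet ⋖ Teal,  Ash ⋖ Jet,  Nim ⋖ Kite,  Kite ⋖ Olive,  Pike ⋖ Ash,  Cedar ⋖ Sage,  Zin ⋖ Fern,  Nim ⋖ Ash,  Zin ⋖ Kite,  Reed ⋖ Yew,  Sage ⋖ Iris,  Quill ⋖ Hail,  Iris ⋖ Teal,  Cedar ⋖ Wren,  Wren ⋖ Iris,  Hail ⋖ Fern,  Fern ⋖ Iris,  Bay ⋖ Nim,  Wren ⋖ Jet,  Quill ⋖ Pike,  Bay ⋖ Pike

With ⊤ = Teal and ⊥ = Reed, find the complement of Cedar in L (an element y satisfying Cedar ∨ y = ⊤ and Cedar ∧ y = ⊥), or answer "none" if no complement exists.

Kite

Need y with Cedar ∨ y = Teal and Cedar ∧ y = Reed.
Checking each element gives: Kite.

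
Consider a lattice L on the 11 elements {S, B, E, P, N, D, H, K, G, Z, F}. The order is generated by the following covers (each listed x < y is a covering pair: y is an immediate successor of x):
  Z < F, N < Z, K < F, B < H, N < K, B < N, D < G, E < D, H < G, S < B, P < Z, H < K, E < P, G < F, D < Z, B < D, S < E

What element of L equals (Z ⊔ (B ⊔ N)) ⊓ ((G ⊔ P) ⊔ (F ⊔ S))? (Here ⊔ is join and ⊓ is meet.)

B ∨ N = N
Z ∨ N = Z
G ∨ P = F
F ∨ S = F
F ∨ F = F
Z ∧ F = Z

Z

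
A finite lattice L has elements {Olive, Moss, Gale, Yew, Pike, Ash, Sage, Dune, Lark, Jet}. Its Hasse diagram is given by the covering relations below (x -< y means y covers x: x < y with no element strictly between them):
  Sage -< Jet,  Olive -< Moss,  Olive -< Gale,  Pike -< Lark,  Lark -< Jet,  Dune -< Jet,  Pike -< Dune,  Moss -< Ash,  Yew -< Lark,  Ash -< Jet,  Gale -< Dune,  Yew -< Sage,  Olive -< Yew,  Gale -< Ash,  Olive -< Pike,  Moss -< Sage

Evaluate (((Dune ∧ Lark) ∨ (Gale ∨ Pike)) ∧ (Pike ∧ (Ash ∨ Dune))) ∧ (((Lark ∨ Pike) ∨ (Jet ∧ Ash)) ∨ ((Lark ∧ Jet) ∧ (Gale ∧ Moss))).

Dune ∧ Lark = Pike
Gale ∨ Pike = Dune
Pike ∨ Dune = Dune
Ash ∨ Dune = Jet
Pike ∧ Jet = Pike
Dune ∧ Pike = Pike
Lark ∨ Pike = Lark
Jet ∧ Ash = Ash
Lark ∨ Ash = Jet
Lark ∧ Jet = Lark
Gale ∧ Moss = Olive
Lark ∧ Olive = Olive
Jet ∨ Olive = Jet
Pike ∧ Jet = Pike

Pike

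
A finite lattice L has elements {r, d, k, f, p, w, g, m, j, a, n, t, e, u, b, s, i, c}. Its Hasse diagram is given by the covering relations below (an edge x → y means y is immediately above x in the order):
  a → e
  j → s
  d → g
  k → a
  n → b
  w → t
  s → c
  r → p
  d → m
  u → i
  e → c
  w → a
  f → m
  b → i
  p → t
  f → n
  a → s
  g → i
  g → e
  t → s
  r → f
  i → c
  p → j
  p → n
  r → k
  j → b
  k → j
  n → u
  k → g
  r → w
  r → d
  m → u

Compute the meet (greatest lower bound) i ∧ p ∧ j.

Common lower bounds of {i, p, j}: p, r.
The greatest among these is p.

p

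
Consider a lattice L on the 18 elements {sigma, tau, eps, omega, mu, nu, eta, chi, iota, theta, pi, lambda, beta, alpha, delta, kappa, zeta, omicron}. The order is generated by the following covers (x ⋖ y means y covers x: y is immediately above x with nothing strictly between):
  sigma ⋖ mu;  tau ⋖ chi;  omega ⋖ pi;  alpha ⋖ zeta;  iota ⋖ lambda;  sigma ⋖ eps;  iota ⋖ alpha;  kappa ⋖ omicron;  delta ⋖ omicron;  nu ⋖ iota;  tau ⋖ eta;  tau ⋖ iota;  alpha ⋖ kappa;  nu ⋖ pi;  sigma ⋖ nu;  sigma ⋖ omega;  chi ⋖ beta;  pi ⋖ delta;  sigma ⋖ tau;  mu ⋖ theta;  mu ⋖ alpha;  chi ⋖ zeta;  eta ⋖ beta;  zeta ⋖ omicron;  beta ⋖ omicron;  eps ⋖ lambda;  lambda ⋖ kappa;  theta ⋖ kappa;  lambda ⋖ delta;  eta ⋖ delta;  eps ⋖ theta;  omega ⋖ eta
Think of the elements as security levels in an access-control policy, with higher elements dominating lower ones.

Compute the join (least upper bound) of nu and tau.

iota

Common upper bounds of {nu, tau}: alpha, delta, iota, kappa, lambda, omicron, zeta.
The least among these is iota.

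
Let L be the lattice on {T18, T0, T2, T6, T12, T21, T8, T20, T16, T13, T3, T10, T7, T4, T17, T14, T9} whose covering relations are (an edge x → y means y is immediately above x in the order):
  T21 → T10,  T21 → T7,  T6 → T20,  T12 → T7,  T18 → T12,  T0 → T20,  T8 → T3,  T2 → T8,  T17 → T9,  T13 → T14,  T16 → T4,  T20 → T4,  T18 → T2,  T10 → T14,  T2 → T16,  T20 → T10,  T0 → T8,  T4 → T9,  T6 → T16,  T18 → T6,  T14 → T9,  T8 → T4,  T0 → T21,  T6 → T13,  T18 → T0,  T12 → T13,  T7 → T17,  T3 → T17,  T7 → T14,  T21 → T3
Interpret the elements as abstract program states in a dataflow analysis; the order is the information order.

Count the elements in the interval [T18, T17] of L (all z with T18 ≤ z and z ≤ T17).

9

The interval [T18, T17] = {T0, T12, T17, T18, T2, T21, T3, T7, T8}, which has 9 elements.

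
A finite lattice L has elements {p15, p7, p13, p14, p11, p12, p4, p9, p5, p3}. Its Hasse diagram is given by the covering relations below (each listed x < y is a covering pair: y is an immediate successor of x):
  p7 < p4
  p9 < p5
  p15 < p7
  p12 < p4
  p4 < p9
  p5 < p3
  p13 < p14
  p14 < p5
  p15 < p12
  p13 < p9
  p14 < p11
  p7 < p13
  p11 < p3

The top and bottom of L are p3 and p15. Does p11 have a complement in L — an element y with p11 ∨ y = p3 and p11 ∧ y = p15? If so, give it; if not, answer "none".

Need y with p11 ∨ y = p3 and p11 ∧ y = p15.
Checking each element gives: p12.

p12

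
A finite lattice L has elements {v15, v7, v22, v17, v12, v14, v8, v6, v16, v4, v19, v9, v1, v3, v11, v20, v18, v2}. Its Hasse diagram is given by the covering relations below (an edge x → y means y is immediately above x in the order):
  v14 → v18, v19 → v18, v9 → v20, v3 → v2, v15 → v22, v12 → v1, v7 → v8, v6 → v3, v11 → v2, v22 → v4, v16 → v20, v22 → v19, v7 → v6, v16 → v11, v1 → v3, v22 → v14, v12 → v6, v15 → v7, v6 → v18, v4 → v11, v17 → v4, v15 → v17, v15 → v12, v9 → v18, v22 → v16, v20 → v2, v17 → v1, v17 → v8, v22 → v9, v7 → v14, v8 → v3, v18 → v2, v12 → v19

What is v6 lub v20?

Common upper bounds of {v6, v20}: v2.
The least among these is v2.

v2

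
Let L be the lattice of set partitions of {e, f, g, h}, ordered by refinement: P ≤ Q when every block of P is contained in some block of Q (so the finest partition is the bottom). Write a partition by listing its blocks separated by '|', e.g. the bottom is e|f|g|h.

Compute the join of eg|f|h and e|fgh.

The join of eg|f|h and e|fgh merges any blocks that overlap across the partitions, giving efgh.

efgh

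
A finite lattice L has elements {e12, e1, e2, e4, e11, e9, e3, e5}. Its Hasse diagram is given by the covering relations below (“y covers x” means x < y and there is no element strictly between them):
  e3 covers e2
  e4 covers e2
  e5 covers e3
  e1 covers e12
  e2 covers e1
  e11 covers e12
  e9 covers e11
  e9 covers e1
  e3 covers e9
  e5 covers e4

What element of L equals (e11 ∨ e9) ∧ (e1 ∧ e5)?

e11 ∨ e9 = e9
e1 ∧ e5 = e1
e9 ∧ e1 = e1

e1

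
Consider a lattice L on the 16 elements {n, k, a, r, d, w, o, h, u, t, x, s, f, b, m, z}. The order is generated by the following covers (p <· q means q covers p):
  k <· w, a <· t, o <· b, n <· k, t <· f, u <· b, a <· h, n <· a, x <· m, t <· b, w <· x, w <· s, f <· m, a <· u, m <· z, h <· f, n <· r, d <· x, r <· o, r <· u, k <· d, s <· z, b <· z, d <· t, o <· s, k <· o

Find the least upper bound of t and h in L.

f

Common upper bounds of {t, h}: f, m, z.
The least among these is f.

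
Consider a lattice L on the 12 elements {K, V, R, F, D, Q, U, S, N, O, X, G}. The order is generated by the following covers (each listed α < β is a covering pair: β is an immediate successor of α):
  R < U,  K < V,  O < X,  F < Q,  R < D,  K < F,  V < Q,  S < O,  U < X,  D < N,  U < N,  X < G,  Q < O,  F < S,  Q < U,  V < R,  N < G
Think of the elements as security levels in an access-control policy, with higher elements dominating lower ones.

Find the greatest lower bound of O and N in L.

Common lower bounds of {O, N}: F, K, Q, V.
The greatest among these is Q.

Q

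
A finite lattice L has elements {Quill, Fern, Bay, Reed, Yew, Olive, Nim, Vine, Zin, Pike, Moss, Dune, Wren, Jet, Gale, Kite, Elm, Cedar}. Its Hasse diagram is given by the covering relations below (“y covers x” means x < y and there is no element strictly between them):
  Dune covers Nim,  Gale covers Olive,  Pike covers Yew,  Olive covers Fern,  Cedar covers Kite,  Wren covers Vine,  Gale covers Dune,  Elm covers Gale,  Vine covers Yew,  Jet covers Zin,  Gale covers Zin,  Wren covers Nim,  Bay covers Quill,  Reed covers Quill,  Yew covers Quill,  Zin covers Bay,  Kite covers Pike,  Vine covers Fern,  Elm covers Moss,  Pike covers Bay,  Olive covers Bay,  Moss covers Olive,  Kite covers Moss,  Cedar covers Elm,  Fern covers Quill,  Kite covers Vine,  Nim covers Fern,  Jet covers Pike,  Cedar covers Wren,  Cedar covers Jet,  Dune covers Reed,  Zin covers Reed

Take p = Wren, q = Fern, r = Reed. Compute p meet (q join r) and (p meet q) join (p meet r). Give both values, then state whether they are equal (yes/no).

q join r = Dune, so p meet (q join r) = Wren meet Dune = Nim.
p meet q = Fern and p meet r = Quill, so (p meet q) join (p meet r) = Fern join Quill = Fern.
Equal: no.

Nim; Fern; no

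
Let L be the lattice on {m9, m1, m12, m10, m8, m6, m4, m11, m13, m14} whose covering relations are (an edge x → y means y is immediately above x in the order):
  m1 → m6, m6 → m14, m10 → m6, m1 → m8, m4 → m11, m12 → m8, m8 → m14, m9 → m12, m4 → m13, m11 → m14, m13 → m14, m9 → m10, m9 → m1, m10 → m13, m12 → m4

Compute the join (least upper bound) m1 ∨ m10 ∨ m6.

m6

Common upper bounds of {m1, m10, m6}: m14, m6.
The least among these is m6.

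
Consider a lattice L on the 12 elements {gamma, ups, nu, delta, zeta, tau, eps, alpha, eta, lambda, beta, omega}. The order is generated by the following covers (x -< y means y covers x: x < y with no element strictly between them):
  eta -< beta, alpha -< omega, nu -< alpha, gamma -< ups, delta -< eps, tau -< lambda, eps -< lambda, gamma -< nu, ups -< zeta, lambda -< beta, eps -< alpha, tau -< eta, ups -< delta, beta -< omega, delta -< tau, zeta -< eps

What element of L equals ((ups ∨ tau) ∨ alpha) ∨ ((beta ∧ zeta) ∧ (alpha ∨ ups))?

ups ∨ tau = tau
tau ∨ alpha = omega
beta ∧ zeta = zeta
alpha ∨ ups = alpha
zeta ∧ alpha = zeta
omega ∨ zeta = omega

omega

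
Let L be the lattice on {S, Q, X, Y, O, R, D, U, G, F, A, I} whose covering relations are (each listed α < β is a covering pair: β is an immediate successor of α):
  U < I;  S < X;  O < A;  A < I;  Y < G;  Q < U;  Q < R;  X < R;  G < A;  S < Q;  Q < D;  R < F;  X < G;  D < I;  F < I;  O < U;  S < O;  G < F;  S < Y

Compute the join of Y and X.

Common upper bounds of {Y, X}: A, F, G, I.
The least among these is G.

G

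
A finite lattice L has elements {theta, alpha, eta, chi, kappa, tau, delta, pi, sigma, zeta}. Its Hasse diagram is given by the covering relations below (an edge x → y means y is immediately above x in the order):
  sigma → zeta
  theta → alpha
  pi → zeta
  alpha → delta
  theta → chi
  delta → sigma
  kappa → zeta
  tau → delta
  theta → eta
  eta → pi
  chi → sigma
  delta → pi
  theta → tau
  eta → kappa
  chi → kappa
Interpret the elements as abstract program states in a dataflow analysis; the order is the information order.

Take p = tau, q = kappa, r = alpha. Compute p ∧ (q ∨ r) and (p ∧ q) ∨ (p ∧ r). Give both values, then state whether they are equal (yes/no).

tau; theta; no

q ∨ r = zeta, so p ∧ (q ∨ r) = tau ∧ zeta = tau.
p ∧ q = theta and p ∧ r = theta, so (p ∧ q) ∨ (p ∧ r) = theta ∨ theta = theta.
Equal: no.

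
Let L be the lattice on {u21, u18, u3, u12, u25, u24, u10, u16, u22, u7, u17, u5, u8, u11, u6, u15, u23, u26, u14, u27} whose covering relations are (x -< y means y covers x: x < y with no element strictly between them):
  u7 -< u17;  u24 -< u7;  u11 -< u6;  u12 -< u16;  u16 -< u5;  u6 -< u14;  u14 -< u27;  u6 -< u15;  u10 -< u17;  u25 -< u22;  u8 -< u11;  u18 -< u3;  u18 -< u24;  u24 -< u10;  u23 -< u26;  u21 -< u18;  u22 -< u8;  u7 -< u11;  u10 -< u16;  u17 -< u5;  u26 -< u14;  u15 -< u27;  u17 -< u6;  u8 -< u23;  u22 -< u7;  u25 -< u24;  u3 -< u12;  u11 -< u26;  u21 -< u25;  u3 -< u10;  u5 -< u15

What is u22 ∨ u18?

Common upper bounds of {u22, u18}: u11, u14, u15, u17, u26, u27, u5, u6, u7.
The least among these is u7.

u7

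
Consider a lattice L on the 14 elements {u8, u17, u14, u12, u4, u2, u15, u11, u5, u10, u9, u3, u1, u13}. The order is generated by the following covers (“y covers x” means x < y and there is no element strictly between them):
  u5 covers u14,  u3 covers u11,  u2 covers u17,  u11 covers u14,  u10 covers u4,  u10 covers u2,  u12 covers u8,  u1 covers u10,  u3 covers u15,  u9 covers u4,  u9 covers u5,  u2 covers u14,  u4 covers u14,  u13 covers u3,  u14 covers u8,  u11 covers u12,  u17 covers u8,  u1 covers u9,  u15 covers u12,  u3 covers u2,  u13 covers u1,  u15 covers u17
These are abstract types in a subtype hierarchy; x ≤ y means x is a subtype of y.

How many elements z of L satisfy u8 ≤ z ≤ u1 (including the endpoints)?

The interval [u8, u1] = {u1, u10, u14, u17, u2, u4, u5, u8, u9}, which has 9 elements.

9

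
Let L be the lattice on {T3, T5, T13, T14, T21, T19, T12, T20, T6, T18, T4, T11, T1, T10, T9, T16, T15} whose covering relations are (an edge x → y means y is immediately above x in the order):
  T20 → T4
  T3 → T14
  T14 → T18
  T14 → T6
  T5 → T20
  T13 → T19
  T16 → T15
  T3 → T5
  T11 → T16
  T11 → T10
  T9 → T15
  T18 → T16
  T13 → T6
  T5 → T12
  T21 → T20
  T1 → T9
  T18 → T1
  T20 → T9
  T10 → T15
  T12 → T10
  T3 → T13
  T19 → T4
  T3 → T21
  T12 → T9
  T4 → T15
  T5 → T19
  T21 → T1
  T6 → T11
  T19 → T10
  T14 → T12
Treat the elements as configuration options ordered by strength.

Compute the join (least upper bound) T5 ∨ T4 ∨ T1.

T15

Common upper bounds of {T5, T4, T1}: T15.
The least among these is T15.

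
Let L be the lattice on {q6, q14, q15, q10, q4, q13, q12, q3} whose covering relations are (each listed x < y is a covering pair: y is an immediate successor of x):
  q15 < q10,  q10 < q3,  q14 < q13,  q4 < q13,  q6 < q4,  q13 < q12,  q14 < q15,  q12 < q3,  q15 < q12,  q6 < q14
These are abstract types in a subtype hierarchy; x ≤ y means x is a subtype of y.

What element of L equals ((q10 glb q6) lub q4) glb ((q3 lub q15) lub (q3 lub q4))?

q10 ∧ q6 = q6
q6 ∨ q4 = q4
q3 ∨ q15 = q3
q3 ∨ q4 = q3
q3 ∨ q3 = q3
q4 ∧ q3 = q4

q4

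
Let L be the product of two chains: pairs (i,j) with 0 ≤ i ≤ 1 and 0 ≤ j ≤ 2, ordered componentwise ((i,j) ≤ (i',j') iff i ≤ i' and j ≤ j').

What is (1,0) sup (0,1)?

In a product of chains, the join is componentwise max, giving (1,1).

(1,1)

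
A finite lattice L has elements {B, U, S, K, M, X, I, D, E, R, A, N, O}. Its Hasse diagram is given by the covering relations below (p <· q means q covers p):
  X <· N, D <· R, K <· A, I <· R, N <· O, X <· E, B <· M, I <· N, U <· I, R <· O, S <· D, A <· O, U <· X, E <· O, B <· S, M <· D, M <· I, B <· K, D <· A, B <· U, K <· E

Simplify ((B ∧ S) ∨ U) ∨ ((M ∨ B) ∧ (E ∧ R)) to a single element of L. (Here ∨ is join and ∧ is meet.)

U

B ∧ S = B
B ∨ U = U
M ∨ B = M
E ∧ R = U
M ∧ U = B
U ∨ B = U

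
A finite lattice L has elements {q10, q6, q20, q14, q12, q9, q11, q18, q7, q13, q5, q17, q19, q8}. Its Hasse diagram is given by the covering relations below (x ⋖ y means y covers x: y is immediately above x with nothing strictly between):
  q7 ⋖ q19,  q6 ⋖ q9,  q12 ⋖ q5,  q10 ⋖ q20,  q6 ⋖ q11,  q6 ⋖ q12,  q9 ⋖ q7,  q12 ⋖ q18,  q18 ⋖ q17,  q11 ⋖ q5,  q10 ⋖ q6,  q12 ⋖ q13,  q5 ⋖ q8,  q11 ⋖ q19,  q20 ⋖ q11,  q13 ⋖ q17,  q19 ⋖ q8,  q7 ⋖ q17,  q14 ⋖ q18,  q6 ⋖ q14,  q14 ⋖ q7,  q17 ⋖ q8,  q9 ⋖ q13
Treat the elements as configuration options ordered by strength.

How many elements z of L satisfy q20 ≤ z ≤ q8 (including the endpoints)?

The interval [q20, q8] = {q11, q19, q20, q5, q8}, which has 5 elements.

5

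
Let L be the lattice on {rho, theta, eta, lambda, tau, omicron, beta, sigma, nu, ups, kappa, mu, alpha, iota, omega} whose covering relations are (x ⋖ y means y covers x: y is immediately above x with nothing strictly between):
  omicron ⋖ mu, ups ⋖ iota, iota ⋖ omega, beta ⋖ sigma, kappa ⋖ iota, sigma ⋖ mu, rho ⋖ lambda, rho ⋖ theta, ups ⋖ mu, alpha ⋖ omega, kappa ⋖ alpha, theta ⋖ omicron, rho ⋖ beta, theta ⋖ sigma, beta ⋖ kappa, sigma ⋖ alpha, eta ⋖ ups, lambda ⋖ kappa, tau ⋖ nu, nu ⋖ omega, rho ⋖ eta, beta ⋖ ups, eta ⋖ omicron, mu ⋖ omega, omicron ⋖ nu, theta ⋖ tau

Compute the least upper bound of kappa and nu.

Common upper bounds of {kappa, nu}: omega.
The least among these is omega.

omega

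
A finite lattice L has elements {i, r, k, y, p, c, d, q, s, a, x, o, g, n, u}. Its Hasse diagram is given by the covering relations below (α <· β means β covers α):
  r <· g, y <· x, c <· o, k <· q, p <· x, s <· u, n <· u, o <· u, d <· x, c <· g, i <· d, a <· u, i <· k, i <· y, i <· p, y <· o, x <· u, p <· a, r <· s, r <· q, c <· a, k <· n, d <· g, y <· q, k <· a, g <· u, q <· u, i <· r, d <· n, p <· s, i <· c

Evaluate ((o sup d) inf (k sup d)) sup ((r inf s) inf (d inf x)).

o ∨ d = u
k ∨ d = n
u ∧ n = n
r ∧ s = r
d ∧ x = d
r ∧ d = i
n ∨ i = n

n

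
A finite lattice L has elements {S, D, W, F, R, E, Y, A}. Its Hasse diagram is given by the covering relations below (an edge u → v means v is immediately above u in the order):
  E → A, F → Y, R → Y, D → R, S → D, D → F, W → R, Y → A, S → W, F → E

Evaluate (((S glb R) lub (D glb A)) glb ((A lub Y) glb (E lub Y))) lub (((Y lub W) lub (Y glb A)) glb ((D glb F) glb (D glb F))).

D

S ∧ R = S
D ∧ A = D
S ∨ D = D
A ∨ Y = A
E ∨ Y = A
A ∧ A = A
D ∧ A = D
Y ∨ W = Y
Y ∧ A = Y
Y ∨ Y = Y
D ∧ F = D
D ∧ F = D
D ∧ D = D
Y ∧ D = D
D ∨ D = D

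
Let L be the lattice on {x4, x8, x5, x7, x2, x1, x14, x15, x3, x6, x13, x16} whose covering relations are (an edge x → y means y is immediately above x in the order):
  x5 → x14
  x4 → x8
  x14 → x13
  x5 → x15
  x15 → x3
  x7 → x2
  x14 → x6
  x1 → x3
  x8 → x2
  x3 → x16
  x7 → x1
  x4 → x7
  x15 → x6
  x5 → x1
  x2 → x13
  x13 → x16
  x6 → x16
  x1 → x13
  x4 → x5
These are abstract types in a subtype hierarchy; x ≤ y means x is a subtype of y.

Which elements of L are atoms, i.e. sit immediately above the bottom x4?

x5, x7, x8

The atoms are exactly the elements that cover x4: x5, x7, x8.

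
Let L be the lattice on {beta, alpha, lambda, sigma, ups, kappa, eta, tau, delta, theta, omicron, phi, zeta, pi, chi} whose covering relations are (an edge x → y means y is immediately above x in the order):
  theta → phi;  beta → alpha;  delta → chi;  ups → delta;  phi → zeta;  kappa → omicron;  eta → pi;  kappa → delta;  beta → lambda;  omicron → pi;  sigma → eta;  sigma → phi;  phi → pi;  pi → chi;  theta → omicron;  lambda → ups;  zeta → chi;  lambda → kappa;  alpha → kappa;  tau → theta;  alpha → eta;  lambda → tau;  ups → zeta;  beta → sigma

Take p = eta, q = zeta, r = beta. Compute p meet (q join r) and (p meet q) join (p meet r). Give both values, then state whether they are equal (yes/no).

q join r = zeta, so p meet (q join r) = eta meet zeta = sigma.
p meet q = sigma and p meet r = beta, so (p meet q) join (p meet r) = sigma join beta = sigma.
Equal: yes.

sigma; sigma; yes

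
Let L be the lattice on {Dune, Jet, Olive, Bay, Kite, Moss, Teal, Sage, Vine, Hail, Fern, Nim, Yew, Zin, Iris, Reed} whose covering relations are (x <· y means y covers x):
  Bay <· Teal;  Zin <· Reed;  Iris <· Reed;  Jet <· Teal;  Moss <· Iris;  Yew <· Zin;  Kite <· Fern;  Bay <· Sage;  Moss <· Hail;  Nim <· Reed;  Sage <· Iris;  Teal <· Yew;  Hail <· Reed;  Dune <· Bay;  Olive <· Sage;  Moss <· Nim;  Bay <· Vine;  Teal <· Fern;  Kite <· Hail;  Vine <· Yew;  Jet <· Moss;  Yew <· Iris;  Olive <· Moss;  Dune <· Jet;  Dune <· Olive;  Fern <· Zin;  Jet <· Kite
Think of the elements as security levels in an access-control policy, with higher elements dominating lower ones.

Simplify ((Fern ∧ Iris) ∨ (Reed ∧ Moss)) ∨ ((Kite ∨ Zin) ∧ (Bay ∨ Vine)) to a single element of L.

Iris

Fern ∧ Iris = Teal
Reed ∧ Moss = Moss
Teal ∨ Moss = Iris
Kite ∨ Zin = Zin
Bay ∨ Vine = Vine
Zin ∧ Vine = Vine
Iris ∨ Vine = Iris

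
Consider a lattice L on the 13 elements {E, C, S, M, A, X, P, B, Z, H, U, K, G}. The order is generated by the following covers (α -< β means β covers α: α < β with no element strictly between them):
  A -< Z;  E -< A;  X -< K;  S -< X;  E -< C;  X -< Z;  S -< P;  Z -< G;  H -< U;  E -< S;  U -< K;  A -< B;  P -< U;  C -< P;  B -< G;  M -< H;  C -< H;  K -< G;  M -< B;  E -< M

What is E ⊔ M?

Common upper bounds of {E, M}: B, G, H, K, M, U.
The least among these is M.

M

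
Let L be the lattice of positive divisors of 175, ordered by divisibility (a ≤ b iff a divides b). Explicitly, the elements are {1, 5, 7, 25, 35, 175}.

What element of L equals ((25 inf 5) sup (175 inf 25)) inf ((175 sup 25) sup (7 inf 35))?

25

25 ∧ 5 = 5
175 ∧ 25 = 25
5 ∨ 25 = 25
175 ∨ 25 = 175
7 ∧ 35 = 7
175 ∨ 7 = 175
25 ∧ 175 = 25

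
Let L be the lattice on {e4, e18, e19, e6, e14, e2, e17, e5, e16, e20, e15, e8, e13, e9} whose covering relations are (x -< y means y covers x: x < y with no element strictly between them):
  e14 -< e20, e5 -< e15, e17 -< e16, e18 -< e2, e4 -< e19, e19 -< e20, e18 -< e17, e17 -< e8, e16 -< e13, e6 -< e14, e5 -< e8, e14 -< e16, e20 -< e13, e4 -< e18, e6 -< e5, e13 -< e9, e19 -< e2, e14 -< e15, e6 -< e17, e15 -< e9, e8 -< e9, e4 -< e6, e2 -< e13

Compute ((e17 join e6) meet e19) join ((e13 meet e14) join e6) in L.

e17 ∨ e6 = e17
e17 ∧ e19 = e4
e13 ∧ e14 = e14
e14 ∨ e6 = e14
e4 ∨ e14 = e14

e14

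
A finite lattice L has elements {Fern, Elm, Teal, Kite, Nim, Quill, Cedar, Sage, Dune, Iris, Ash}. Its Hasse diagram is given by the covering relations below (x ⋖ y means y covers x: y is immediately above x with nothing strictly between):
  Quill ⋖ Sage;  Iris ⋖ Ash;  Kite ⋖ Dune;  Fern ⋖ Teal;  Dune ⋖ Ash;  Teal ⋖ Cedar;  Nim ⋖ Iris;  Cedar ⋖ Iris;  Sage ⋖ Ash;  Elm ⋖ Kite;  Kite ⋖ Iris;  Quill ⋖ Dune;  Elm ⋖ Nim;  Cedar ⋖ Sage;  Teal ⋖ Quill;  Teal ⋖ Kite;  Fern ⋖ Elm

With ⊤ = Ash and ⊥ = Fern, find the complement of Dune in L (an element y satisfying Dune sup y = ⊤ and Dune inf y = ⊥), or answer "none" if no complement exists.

For every candidate y, either Dune ∨ y ≠ Ash or Dune ∧ y ≠ Fern; no complement exists.

none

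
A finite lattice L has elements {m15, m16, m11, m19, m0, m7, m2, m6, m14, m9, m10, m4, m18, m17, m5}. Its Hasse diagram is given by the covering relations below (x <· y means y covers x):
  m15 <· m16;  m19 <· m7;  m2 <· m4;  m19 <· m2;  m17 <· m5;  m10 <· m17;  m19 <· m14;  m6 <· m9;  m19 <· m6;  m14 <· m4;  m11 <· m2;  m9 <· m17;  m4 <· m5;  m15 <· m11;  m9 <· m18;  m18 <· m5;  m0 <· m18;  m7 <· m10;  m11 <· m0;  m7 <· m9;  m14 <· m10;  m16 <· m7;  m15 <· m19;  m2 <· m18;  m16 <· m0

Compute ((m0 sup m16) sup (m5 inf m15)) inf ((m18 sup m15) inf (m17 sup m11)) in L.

m0

m0 ∨ m16 = m0
m5 ∧ m15 = m15
m0 ∨ m15 = m0
m18 ∨ m15 = m18
m17 ∨ m11 = m5
m18 ∧ m5 = m18
m0 ∧ m18 = m0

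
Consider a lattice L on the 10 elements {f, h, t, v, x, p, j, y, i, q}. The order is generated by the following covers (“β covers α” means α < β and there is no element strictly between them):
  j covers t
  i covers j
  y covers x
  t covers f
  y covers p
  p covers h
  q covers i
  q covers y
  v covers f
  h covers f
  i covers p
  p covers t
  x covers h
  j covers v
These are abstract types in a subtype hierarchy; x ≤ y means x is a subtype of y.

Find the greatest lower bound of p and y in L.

p

Common lower bounds of {p, y}: f, h, p, t.
The greatest among these is p.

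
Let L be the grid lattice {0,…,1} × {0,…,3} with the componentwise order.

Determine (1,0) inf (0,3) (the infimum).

Common lower bounds of {(1,0), (0,3)}: (0,0).
The greatest among these is (0,0).

(0,0)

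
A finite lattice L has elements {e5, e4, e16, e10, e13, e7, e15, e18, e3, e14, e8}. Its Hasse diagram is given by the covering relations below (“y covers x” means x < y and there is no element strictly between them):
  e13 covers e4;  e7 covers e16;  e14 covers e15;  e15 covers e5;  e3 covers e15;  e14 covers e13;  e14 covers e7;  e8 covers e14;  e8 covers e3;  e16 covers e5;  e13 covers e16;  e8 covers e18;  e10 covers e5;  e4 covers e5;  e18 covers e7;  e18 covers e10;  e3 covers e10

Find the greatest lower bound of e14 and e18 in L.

Common lower bounds of {e14, e18}: e16, e5, e7.
The greatest among these is e7.

e7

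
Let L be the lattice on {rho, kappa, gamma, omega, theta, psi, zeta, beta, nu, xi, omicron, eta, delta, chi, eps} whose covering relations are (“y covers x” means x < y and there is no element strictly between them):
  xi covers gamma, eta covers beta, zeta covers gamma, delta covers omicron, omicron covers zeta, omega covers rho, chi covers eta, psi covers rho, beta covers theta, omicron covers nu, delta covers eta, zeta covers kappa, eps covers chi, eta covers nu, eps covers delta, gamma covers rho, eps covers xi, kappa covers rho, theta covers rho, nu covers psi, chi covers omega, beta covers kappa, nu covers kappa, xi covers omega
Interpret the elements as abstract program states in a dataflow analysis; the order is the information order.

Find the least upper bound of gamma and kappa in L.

Common upper bounds of {gamma, kappa}: delta, eps, omicron, zeta.
The least among these is zeta.

zeta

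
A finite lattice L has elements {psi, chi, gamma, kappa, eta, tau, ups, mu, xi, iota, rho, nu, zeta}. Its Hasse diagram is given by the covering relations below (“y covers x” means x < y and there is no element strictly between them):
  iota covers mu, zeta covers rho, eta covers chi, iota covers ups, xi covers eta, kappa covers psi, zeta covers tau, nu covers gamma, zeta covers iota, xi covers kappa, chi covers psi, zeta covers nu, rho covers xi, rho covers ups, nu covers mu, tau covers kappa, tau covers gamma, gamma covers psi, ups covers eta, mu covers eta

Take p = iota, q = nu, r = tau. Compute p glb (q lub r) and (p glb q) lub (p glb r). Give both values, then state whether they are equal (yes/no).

q lub r = zeta, so p glb (q lub r) = iota glb zeta = iota.
p glb q = mu and p glb r = psi, so (p glb q) lub (p glb r) = mu lub psi = mu.
Equal: no.

iota; mu; no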